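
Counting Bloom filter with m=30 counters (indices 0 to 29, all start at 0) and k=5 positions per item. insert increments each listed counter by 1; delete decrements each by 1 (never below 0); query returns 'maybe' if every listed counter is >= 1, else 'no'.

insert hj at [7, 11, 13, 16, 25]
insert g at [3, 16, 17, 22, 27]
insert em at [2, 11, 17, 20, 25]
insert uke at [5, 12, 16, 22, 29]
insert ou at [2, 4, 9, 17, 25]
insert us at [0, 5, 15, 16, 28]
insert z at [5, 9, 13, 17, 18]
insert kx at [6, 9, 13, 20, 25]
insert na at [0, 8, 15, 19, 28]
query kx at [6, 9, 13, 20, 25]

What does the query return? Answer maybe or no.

Step 1: insert hj at [7, 11, 13, 16, 25] -> counters=[0,0,0,0,0,0,0,1,0,0,0,1,0,1,0,0,1,0,0,0,0,0,0,0,0,1,0,0,0,0]
Step 2: insert g at [3, 16, 17, 22, 27] -> counters=[0,0,0,1,0,0,0,1,0,0,0,1,0,1,0,0,2,1,0,0,0,0,1,0,0,1,0,1,0,0]
Step 3: insert em at [2, 11, 17, 20, 25] -> counters=[0,0,1,1,0,0,0,1,0,0,0,2,0,1,0,0,2,2,0,0,1,0,1,0,0,2,0,1,0,0]
Step 4: insert uke at [5, 12, 16, 22, 29] -> counters=[0,0,1,1,0,1,0,1,0,0,0,2,1,1,0,0,3,2,0,0,1,0,2,0,0,2,0,1,0,1]
Step 5: insert ou at [2, 4, 9, 17, 25] -> counters=[0,0,2,1,1,1,0,1,0,1,0,2,1,1,0,0,3,3,0,0,1,0,2,0,0,3,0,1,0,1]
Step 6: insert us at [0, 5, 15, 16, 28] -> counters=[1,0,2,1,1,2,0,1,0,1,0,2,1,1,0,1,4,3,0,0,1,0,2,0,0,3,0,1,1,1]
Step 7: insert z at [5, 9, 13, 17, 18] -> counters=[1,0,2,1,1,3,0,1,0,2,0,2,1,2,0,1,4,4,1,0,1,0,2,0,0,3,0,1,1,1]
Step 8: insert kx at [6, 9, 13, 20, 25] -> counters=[1,0,2,1,1,3,1,1,0,3,0,2,1,3,0,1,4,4,1,0,2,0,2,0,0,4,0,1,1,1]
Step 9: insert na at [0, 8, 15, 19, 28] -> counters=[2,0,2,1,1,3,1,1,1,3,0,2,1,3,0,2,4,4,1,1,2,0,2,0,0,4,0,1,2,1]
Query kx: check counters[6]=1 counters[9]=3 counters[13]=3 counters[20]=2 counters[25]=4 -> maybe

Answer: maybe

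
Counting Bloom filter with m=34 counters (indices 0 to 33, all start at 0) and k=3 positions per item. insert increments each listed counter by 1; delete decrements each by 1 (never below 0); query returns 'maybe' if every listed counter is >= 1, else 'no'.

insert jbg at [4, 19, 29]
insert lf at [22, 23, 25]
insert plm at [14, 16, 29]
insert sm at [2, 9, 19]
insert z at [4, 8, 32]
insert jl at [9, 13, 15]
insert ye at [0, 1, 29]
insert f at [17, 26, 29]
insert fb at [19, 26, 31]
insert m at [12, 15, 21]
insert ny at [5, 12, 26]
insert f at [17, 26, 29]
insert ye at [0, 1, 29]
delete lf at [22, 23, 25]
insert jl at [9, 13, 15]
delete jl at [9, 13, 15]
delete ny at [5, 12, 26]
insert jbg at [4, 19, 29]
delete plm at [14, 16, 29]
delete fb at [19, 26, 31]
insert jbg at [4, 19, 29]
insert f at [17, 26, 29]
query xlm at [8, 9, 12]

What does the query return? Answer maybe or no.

Step 1: insert jbg at [4, 19, 29] -> counters=[0,0,0,0,1,0,0,0,0,0,0,0,0,0,0,0,0,0,0,1,0,0,0,0,0,0,0,0,0,1,0,0,0,0]
Step 2: insert lf at [22, 23, 25] -> counters=[0,0,0,0,1,0,0,0,0,0,0,0,0,0,0,0,0,0,0,1,0,0,1,1,0,1,0,0,0,1,0,0,0,0]
Step 3: insert plm at [14, 16, 29] -> counters=[0,0,0,0,1,0,0,0,0,0,0,0,0,0,1,0,1,0,0,1,0,0,1,1,0,1,0,0,0,2,0,0,0,0]
Step 4: insert sm at [2, 9, 19] -> counters=[0,0,1,0,1,0,0,0,0,1,0,0,0,0,1,0,1,0,0,2,0,0,1,1,0,1,0,0,0,2,0,0,0,0]
Step 5: insert z at [4, 8, 32] -> counters=[0,0,1,0,2,0,0,0,1,1,0,0,0,0,1,0,1,0,0,2,0,0,1,1,0,1,0,0,0,2,0,0,1,0]
Step 6: insert jl at [9, 13, 15] -> counters=[0,0,1,0,2,0,0,0,1,2,0,0,0,1,1,1,1,0,0,2,0,0,1,1,0,1,0,0,0,2,0,0,1,0]
Step 7: insert ye at [0, 1, 29] -> counters=[1,1,1,0,2,0,0,0,1,2,0,0,0,1,1,1,1,0,0,2,0,0,1,1,0,1,0,0,0,3,0,0,1,0]
Step 8: insert f at [17, 26, 29] -> counters=[1,1,1,0,2,0,0,0,1,2,0,0,0,1,1,1,1,1,0,2,0,0,1,1,0,1,1,0,0,4,0,0,1,0]
Step 9: insert fb at [19, 26, 31] -> counters=[1,1,1,0,2,0,0,0,1,2,0,0,0,1,1,1,1,1,0,3,0,0,1,1,0,1,2,0,0,4,0,1,1,0]
Step 10: insert m at [12, 15, 21] -> counters=[1,1,1,0,2,0,0,0,1,2,0,0,1,1,1,2,1,1,0,3,0,1,1,1,0,1,2,0,0,4,0,1,1,0]
Step 11: insert ny at [5, 12, 26] -> counters=[1,1,1,0,2,1,0,0,1,2,0,0,2,1,1,2,1,1,0,3,0,1,1,1,0,1,3,0,0,4,0,1,1,0]
Step 12: insert f at [17, 26, 29] -> counters=[1,1,1,0,2,1,0,0,1,2,0,0,2,1,1,2,1,2,0,3,0,1,1,1,0,1,4,0,0,5,0,1,1,0]
Step 13: insert ye at [0, 1, 29] -> counters=[2,2,1,0,2,1,0,0,1,2,0,0,2,1,1,2,1,2,0,3,0,1,1,1,0,1,4,0,0,6,0,1,1,0]
Step 14: delete lf at [22, 23, 25] -> counters=[2,2,1,0,2,1,0,0,1,2,0,0,2,1,1,2,1,2,0,3,0,1,0,0,0,0,4,0,0,6,0,1,1,0]
Step 15: insert jl at [9, 13, 15] -> counters=[2,2,1,0,2,1,0,0,1,3,0,0,2,2,1,3,1,2,0,3,0,1,0,0,0,0,4,0,0,6,0,1,1,0]
Step 16: delete jl at [9, 13, 15] -> counters=[2,2,1,0,2,1,0,0,1,2,0,0,2,1,1,2,1,2,0,3,0,1,0,0,0,0,4,0,0,6,0,1,1,0]
Step 17: delete ny at [5, 12, 26] -> counters=[2,2,1,0,2,0,0,0,1,2,0,0,1,1,1,2,1,2,0,3,0,1,0,0,0,0,3,0,0,6,0,1,1,0]
Step 18: insert jbg at [4, 19, 29] -> counters=[2,2,1,0,3,0,0,0,1,2,0,0,1,1,1,2,1,2,0,4,0,1,0,0,0,0,3,0,0,7,0,1,1,0]
Step 19: delete plm at [14, 16, 29] -> counters=[2,2,1,0,3,0,0,0,1,2,0,0,1,1,0,2,0,2,0,4,0,1,0,0,0,0,3,0,0,6,0,1,1,0]
Step 20: delete fb at [19, 26, 31] -> counters=[2,2,1,0,3,0,0,0,1,2,0,0,1,1,0,2,0,2,0,3,0,1,0,0,0,0,2,0,0,6,0,0,1,0]
Step 21: insert jbg at [4, 19, 29] -> counters=[2,2,1,0,4,0,0,0,1,2,0,0,1,1,0,2,0,2,0,4,0,1,0,0,0,0,2,0,0,7,0,0,1,0]
Step 22: insert f at [17, 26, 29] -> counters=[2,2,1,0,4,0,0,0,1,2,0,0,1,1,0,2,0,3,0,4,0,1,0,0,0,0,3,0,0,8,0,0,1,0]
Query xlm: check counters[8]=1 counters[9]=2 counters[12]=1 -> maybe

Answer: maybe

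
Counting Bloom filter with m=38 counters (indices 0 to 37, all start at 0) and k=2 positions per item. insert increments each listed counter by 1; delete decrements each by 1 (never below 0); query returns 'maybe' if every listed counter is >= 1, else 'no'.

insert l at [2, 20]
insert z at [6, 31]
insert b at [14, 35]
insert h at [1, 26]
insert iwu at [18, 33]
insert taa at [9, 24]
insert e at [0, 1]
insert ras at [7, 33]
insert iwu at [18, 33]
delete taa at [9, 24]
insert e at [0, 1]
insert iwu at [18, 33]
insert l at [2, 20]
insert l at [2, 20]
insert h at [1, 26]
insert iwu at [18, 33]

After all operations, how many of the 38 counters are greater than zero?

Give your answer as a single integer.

Step 1: insert l at [2, 20] -> counters=[0,0,1,0,0,0,0,0,0,0,0,0,0,0,0,0,0,0,0,0,1,0,0,0,0,0,0,0,0,0,0,0,0,0,0,0,0,0]
Step 2: insert z at [6, 31] -> counters=[0,0,1,0,0,0,1,0,0,0,0,0,0,0,0,0,0,0,0,0,1,0,0,0,0,0,0,0,0,0,0,1,0,0,0,0,0,0]
Step 3: insert b at [14, 35] -> counters=[0,0,1,0,0,0,1,0,0,0,0,0,0,0,1,0,0,0,0,0,1,0,0,0,0,0,0,0,0,0,0,1,0,0,0,1,0,0]
Step 4: insert h at [1, 26] -> counters=[0,1,1,0,0,0,1,0,0,0,0,0,0,0,1,0,0,0,0,0,1,0,0,0,0,0,1,0,0,0,0,1,0,0,0,1,0,0]
Step 5: insert iwu at [18, 33] -> counters=[0,1,1,0,0,0,1,0,0,0,0,0,0,0,1,0,0,0,1,0,1,0,0,0,0,0,1,0,0,0,0,1,0,1,0,1,0,0]
Step 6: insert taa at [9, 24] -> counters=[0,1,1,0,0,0,1,0,0,1,0,0,0,0,1,0,0,0,1,0,1,0,0,0,1,0,1,0,0,0,0,1,0,1,0,1,0,0]
Step 7: insert e at [0, 1] -> counters=[1,2,1,0,0,0,1,0,0,1,0,0,0,0,1,0,0,0,1,0,1,0,0,0,1,0,1,0,0,0,0,1,0,1,0,1,0,0]
Step 8: insert ras at [7, 33] -> counters=[1,2,1,0,0,0,1,1,0,1,0,0,0,0,1,0,0,0,1,0,1,0,0,0,1,0,1,0,0,0,0,1,0,2,0,1,0,0]
Step 9: insert iwu at [18, 33] -> counters=[1,2,1,0,0,0,1,1,0,1,0,0,0,0,1,0,0,0,2,0,1,0,0,0,1,0,1,0,0,0,0,1,0,3,0,1,0,0]
Step 10: delete taa at [9, 24] -> counters=[1,2,1,0,0,0,1,1,0,0,0,0,0,0,1,0,0,0,2,0,1,0,0,0,0,0,1,0,0,0,0,1,0,3,0,1,0,0]
Step 11: insert e at [0, 1] -> counters=[2,3,1,0,0,0,1,1,0,0,0,0,0,0,1,0,0,0,2,0,1,0,0,0,0,0,1,0,0,0,0,1,0,3,0,1,0,0]
Step 12: insert iwu at [18, 33] -> counters=[2,3,1,0,0,0,1,1,0,0,0,0,0,0,1,0,0,0,3,0,1,0,0,0,0,0,1,0,0,0,0,1,0,4,0,1,0,0]
Step 13: insert l at [2, 20] -> counters=[2,3,2,0,0,0,1,1,0,0,0,0,0,0,1,0,0,0,3,0,2,0,0,0,0,0,1,0,0,0,0,1,0,4,0,1,0,0]
Step 14: insert l at [2, 20] -> counters=[2,3,3,0,0,0,1,1,0,0,0,0,0,0,1,0,0,0,3,0,3,0,0,0,0,0,1,0,0,0,0,1,0,4,0,1,0,0]
Step 15: insert h at [1, 26] -> counters=[2,4,3,0,0,0,1,1,0,0,0,0,0,0,1,0,0,0,3,0,3,0,0,0,0,0,2,0,0,0,0,1,0,4,0,1,0,0]
Step 16: insert iwu at [18, 33] -> counters=[2,4,3,0,0,0,1,1,0,0,0,0,0,0,1,0,0,0,4,0,3,0,0,0,0,0,2,0,0,0,0,1,0,5,0,1,0,0]
Final counters=[2,4,3,0,0,0,1,1,0,0,0,0,0,0,1,0,0,0,4,0,3,0,0,0,0,0,2,0,0,0,0,1,0,5,0,1,0,0] -> 12 nonzero

Answer: 12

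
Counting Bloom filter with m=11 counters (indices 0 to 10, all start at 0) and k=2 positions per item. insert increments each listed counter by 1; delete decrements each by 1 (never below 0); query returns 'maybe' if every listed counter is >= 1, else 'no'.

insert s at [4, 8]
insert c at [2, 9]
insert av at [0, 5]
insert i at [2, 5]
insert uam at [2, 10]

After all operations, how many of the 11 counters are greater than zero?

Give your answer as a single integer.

Step 1: insert s at [4, 8] -> counters=[0,0,0,0,1,0,0,0,1,0,0]
Step 2: insert c at [2, 9] -> counters=[0,0,1,0,1,0,0,0,1,1,0]
Step 3: insert av at [0, 5] -> counters=[1,0,1,0,1,1,0,0,1,1,0]
Step 4: insert i at [2, 5] -> counters=[1,0,2,0,1,2,0,0,1,1,0]
Step 5: insert uam at [2, 10] -> counters=[1,0,3,0,1,2,0,0,1,1,1]
Final counters=[1,0,3,0,1,2,0,0,1,1,1] -> 7 nonzero

Answer: 7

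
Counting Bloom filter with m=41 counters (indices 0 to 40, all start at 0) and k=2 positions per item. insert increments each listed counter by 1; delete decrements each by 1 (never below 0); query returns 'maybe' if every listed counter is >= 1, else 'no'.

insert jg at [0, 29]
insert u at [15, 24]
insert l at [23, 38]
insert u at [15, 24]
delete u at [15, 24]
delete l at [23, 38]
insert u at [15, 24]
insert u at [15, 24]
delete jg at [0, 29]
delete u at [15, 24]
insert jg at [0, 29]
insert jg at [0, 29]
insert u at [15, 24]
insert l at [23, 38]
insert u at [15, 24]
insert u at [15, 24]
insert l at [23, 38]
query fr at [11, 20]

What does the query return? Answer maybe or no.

Answer: no

Derivation:
Step 1: insert jg at [0, 29] -> counters=[1,0,0,0,0,0,0,0,0,0,0,0,0,0,0,0,0,0,0,0,0,0,0,0,0,0,0,0,0,1,0,0,0,0,0,0,0,0,0,0,0]
Step 2: insert u at [15, 24] -> counters=[1,0,0,0,0,0,0,0,0,0,0,0,0,0,0,1,0,0,0,0,0,0,0,0,1,0,0,0,0,1,0,0,0,0,0,0,0,0,0,0,0]
Step 3: insert l at [23, 38] -> counters=[1,0,0,0,0,0,0,0,0,0,0,0,0,0,0,1,0,0,0,0,0,0,0,1,1,0,0,0,0,1,0,0,0,0,0,0,0,0,1,0,0]
Step 4: insert u at [15, 24] -> counters=[1,0,0,0,0,0,0,0,0,0,0,0,0,0,0,2,0,0,0,0,0,0,0,1,2,0,0,0,0,1,0,0,0,0,0,0,0,0,1,0,0]
Step 5: delete u at [15, 24] -> counters=[1,0,0,0,0,0,0,0,0,0,0,0,0,0,0,1,0,0,0,0,0,0,0,1,1,0,0,0,0,1,0,0,0,0,0,0,0,0,1,0,0]
Step 6: delete l at [23, 38] -> counters=[1,0,0,0,0,0,0,0,0,0,0,0,0,0,0,1,0,0,0,0,0,0,0,0,1,0,0,0,0,1,0,0,0,0,0,0,0,0,0,0,0]
Step 7: insert u at [15, 24] -> counters=[1,0,0,0,0,0,0,0,0,0,0,0,0,0,0,2,0,0,0,0,0,0,0,0,2,0,0,0,0,1,0,0,0,0,0,0,0,0,0,0,0]
Step 8: insert u at [15, 24] -> counters=[1,0,0,0,0,0,0,0,0,0,0,0,0,0,0,3,0,0,0,0,0,0,0,0,3,0,0,0,0,1,0,0,0,0,0,0,0,0,0,0,0]
Step 9: delete jg at [0, 29] -> counters=[0,0,0,0,0,0,0,0,0,0,0,0,0,0,0,3,0,0,0,0,0,0,0,0,3,0,0,0,0,0,0,0,0,0,0,0,0,0,0,0,0]
Step 10: delete u at [15, 24] -> counters=[0,0,0,0,0,0,0,0,0,0,0,0,0,0,0,2,0,0,0,0,0,0,0,0,2,0,0,0,0,0,0,0,0,0,0,0,0,0,0,0,0]
Step 11: insert jg at [0, 29] -> counters=[1,0,0,0,0,0,0,0,0,0,0,0,0,0,0,2,0,0,0,0,0,0,0,0,2,0,0,0,0,1,0,0,0,0,0,0,0,0,0,0,0]
Step 12: insert jg at [0, 29] -> counters=[2,0,0,0,0,0,0,0,0,0,0,0,0,0,0,2,0,0,0,0,0,0,0,0,2,0,0,0,0,2,0,0,0,0,0,0,0,0,0,0,0]
Step 13: insert u at [15, 24] -> counters=[2,0,0,0,0,0,0,0,0,0,0,0,0,0,0,3,0,0,0,0,0,0,0,0,3,0,0,0,0,2,0,0,0,0,0,0,0,0,0,0,0]
Step 14: insert l at [23, 38] -> counters=[2,0,0,0,0,0,0,0,0,0,0,0,0,0,0,3,0,0,0,0,0,0,0,1,3,0,0,0,0,2,0,0,0,0,0,0,0,0,1,0,0]
Step 15: insert u at [15, 24] -> counters=[2,0,0,0,0,0,0,0,0,0,0,0,0,0,0,4,0,0,0,0,0,0,0,1,4,0,0,0,0,2,0,0,0,0,0,0,0,0,1,0,0]
Step 16: insert u at [15, 24] -> counters=[2,0,0,0,0,0,0,0,0,0,0,0,0,0,0,5,0,0,0,0,0,0,0,1,5,0,0,0,0,2,0,0,0,0,0,0,0,0,1,0,0]
Step 17: insert l at [23, 38] -> counters=[2,0,0,0,0,0,0,0,0,0,0,0,0,0,0,5,0,0,0,0,0,0,0,2,5,0,0,0,0,2,0,0,0,0,0,0,0,0,2,0,0]
Query fr: check counters[11]=0 counters[20]=0 -> no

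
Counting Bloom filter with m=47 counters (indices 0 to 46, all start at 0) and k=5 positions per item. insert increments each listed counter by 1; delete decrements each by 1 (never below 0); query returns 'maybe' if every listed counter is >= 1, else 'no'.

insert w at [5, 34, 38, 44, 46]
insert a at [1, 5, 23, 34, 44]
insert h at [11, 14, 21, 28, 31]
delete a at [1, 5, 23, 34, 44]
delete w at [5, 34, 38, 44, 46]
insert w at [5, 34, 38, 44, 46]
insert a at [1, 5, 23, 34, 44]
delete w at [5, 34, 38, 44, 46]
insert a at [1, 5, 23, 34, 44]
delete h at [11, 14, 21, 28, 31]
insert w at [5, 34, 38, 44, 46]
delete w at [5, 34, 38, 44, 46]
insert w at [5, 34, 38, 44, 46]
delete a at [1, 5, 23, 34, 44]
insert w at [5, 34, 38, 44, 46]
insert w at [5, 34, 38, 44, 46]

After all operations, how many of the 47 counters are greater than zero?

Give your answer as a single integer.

Answer: 7

Derivation:
Step 1: insert w at [5, 34, 38, 44, 46] -> counters=[0,0,0,0,0,1,0,0,0,0,0,0,0,0,0,0,0,0,0,0,0,0,0,0,0,0,0,0,0,0,0,0,0,0,1,0,0,0,1,0,0,0,0,0,1,0,1]
Step 2: insert a at [1, 5, 23, 34, 44] -> counters=[0,1,0,0,0,2,0,0,0,0,0,0,0,0,0,0,0,0,0,0,0,0,0,1,0,0,0,0,0,0,0,0,0,0,2,0,0,0,1,0,0,0,0,0,2,0,1]
Step 3: insert h at [11, 14, 21, 28, 31] -> counters=[0,1,0,0,0,2,0,0,0,0,0,1,0,0,1,0,0,0,0,0,0,1,0,1,0,0,0,0,1,0,0,1,0,0,2,0,0,0,1,0,0,0,0,0,2,0,1]
Step 4: delete a at [1, 5, 23, 34, 44] -> counters=[0,0,0,0,0,1,0,0,0,0,0,1,0,0,1,0,0,0,0,0,0,1,0,0,0,0,0,0,1,0,0,1,0,0,1,0,0,0,1,0,0,0,0,0,1,0,1]
Step 5: delete w at [5, 34, 38, 44, 46] -> counters=[0,0,0,0,0,0,0,0,0,0,0,1,0,0,1,0,0,0,0,0,0,1,0,0,0,0,0,0,1,0,0,1,0,0,0,0,0,0,0,0,0,0,0,0,0,0,0]
Step 6: insert w at [5, 34, 38, 44, 46] -> counters=[0,0,0,0,0,1,0,0,0,0,0,1,0,0,1,0,0,0,0,0,0,1,0,0,0,0,0,0,1,0,0,1,0,0,1,0,0,0,1,0,0,0,0,0,1,0,1]
Step 7: insert a at [1, 5, 23, 34, 44] -> counters=[0,1,0,0,0,2,0,0,0,0,0,1,0,0,1,0,0,0,0,0,0,1,0,1,0,0,0,0,1,0,0,1,0,0,2,0,0,0,1,0,0,0,0,0,2,0,1]
Step 8: delete w at [5, 34, 38, 44, 46] -> counters=[0,1,0,0,0,1,0,0,0,0,0,1,0,0,1,0,0,0,0,0,0,1,0,1,0,0,0,0,1,0,0,1,0,0,1,0,0,0,0,0,0,0,0,0,1,0,0]
Step 9: insert a at [1, 5, 23, 34, 44] -> counters=[0,2,0,0,0,2,0,0,0,0,0,1,0,0,1,0,0,0,0,0,0,1,0,2,0,0,0,0,1,0,0,1,0,0,2,0,0,0,0,0,0,0,0,0,2,0,0]
Step 10: delete h at [11, 14, 21, 28, 31] -> counters=[0,2,0,0,0,2,0,0,0,0,0,0,0,0,0,0,0,0,0,0,0,0,0,2,0,0,0,0,0,0,0,0,0,0,2,0,0,0,0,0,0,0,0,0,2,0,0]
Step 11: insert w at [5, 34, 38, 44, 46] -> counters=[0,2,0,0,0,3,0,0,0,0,0,0,0,0,0,0,0,0,0,0,0,0,0,2,0,0,0,0,0,0,0,0,0,0,3,0,0,0,1,0,0,0,0,0,3,0,1]
Step 12: delete w at [5, 34, 38, 44, 46] -> counters=[0,2,0,0,0,2,0,0,0,0,0,0,0,0,0,0,0,0,0,0,0,0,0,2,0,0,0,0,0,0,0,0,0,0,2,0,0,0,0,0,0,0,0,0,2,0,0]
Step 13: insert w at [5, 34, 38, 44, 46] -> counters=[0,2,0,0,0,3,0,0,0,0,0,0,0,0,0,0,0,0,0,0,0,0,0,2,0,0,0,0,0,0,0,0,0,0,3,0,0,0,1,0,0,0,0,0,3,0,1]
Step 14: delete a at [1, 5, 23, 34, 44] -> counters=[0,1,0,0,0,2,0,0,0,0,0,0,0,0,0,0,0,0,0,0,0,0,0,1,0,0,0,0,0,0,0,0,0,0,2,0,0,0,1,0,0,0,0,0,2,0,1]
Step 15: insert w at [5, 34, 38, 44, 46] -> counters=[0,1,0,0,0,3,0,0,0,0,0,0,0,0,0,0,0,0,0,0,0,0,0,1,0,0,0,0,0,0,0,0,0,0,3,0,0,0,2,0,0,0,0,0,3,0,2]
Step 16: insert w at [5, 34, 38, 44, 46] -> counters=[0,1,0,0,0,4,0,0,0,0,0,0,0,0,0,0,0,0,0,0,0,0,0,1,0,0,0,0,0,0,0,0,0,0,4,0,0,0,3,0,0,0,0,0,4,0,3]
Final counters=[0,1,0,0,0,4,0,0,0,0,0,0,0,0,0,0,0,0,0,0,0,0,0,1,0,0,0,0,0,0,0,0,0,0,4,0,0,0,3,0,0,0,0,0,4,0,3] -> 7 nonzero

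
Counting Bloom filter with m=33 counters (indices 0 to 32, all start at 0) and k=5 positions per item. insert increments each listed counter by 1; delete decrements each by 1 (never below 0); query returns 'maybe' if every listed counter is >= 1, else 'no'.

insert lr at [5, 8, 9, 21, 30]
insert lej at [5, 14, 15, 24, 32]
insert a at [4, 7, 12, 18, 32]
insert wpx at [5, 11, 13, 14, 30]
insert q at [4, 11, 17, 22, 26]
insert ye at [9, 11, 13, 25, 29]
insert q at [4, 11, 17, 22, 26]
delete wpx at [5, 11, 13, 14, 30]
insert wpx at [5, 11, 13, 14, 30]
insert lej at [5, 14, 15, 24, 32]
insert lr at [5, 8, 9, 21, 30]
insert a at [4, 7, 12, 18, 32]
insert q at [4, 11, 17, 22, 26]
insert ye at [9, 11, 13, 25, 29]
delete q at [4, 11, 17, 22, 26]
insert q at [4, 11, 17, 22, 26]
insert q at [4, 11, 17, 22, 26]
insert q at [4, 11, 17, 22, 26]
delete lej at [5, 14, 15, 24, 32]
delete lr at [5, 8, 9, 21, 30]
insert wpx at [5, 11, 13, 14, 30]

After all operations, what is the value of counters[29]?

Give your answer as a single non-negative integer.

Answer: 2

Derivation:
Step 1: insert lr at [5, 8, 9, 21, 30] -> counters=[0,0,0,0,0,1,0,0,1,1,0,0,0,0,0,0,0,0,0,0,0,1,0,0,0,0,0,0,0,0,1,0,0]
Step 2: insert lej at [5, 14, 15, 24, 32] -> counters=[0,0,0,0,0,2,0,0,1,1,0,0,0,0,1,1,0,0,0,0,0,1,0,0,1,0,0,0,0,0,1,0,1]
Step 3: insert a at [4, 7, 12, 18, 32] -> counters=[0,0,0,0,1,2,0,1,1,1,0,0,1,0,1,1,0,0,1,0,0,1,0,0,1,0,0,0,0,0,1,0,2]
Step 4: insert wpx at [5, 11, 13, 14, 30] -> counters=[0,0,0,0,1,3,0,1,1,1,0,1,1,1,2,1,0,0,1,0,0,1,0,0,1,0,0,0,0,0,2,0,2]
Step 5: insert q at [4, 11, 17, 22, 26] -> counters=[0,0,0,0,2,3,0,1,1,1,0,2,1,1,2,1,0,1,1,0,0,1,1,0,1,0,1,0,0,0,2,0,2]
Step 6: insert ye at [9, 11, 13, 25, 29] -> counters=[0,0,0,0,2,3,0,1,1,2,0,3,1,2,2,1,0,1,1,0,0,1,1,0,1,1,1,0,0,1,2,0,2]
Step 7: insert q at [4, 11, 17, 22, 26] -> counters=[0,0,0,0,3,3,0,1,1,2,0,4,1,2,2,1,0,2,1,0,0,1,2,0,1,1,2,0,0,1,2,0,2]
Step 8: delete wpx at [5, 11, 13, 14, 30] -> counters=[0,0,0,0,3,2,0,1,1,2,0,3,1,1,1,1,0,2,1,0,0,1,2,0,1,1,2,0,0,1,1,0,2]
Step 9: insert wpx at [5, 11, 13, 14, 30] -> counters=[0,0,0,0,3,3,0,1,1,2,0,4,1,2,2,1,0,2,1,0,0,1,2,0,1,1,2,0,0,1,2,0,2]
Step 10: insert lej at [5, 14, 15, 24, 32] -> counters=[0,0,0,0,3,4,0,1,1,2,0,4,1,2,3,2,0,2,1,0,0,1,2,0,2,1,2,0,0,1,2,0,3]
Step 11: insert lr at [5, 8, 9, 21, 30] -> counters=[0,0,0,0,3,5,0,1,2,3,0,4,1,2,3,2,0,2,1,0,0,2,2,0,2,1,2,0,0,1,3,0,3]
Step 12: insert a at [4, 7, 12, 18, 32] -> counters=[0,0,0,0,4,5,0,2,2,3,0,4,2,2,3,2,0,2,2,0,0,2,2,0,2,1,2,0,0,1,3,0,4]
Step 13: insert q at [4, 11, 17, 22, 26] -> counters=[0,0,0,0,5,5,0,2,2,3,0,5,2,2,3,2,0,3,2,0,0,2,3,0,2,1,3,0,0,1,3,0,4]
Step 14: insert ye at [9, 11, 13, 25, 29] -> counters=[0,0,0,0,5,5,0,2,2,4,0,6,2,3,3,2,0,3,2,0,0,2,3,0,2,2,3,0,0,2,3,0,4]
Step 15: delete q at [4, 11, 17, 22, 26] -> counters=[0,0,0,0,4,5,0,2,2,4,0,5,2,3,3,2,0,2,2,0,0,2,2,0,2,2,2,0,0,2,3,0,4]
Step 16: insert q at [4, 11, 17, 22, 26] -> counters=[0,0,0,0,5,5,0,2,2,4,0,6,2,3,3,2,0,3,2,0,0,2,3,0,2,2,3,0,0,2,3,0,4]
Step 17: insert q at [4, 11, 17, 22, 26] -> counters=[0,0,0,0,6,5,0,2,2,4,0,7,2,3,3,2,0,4,2,0,0,2,4,0,2,2,4,0,0,2,3,0,4]
Step 18: insert q at [4, 11, 17, 22, 26] -> counters=[0,0,0,0,7,5,0,2,2,4,0,8,2,3,3,2,0,5,2,0,0,2,5,0,2,2,5,0,0,2,3,0,4]
Step 19: delete lej at [5, 14, 15, 24, 32] -> counters=[0,0,0,0,7,4,0,2,2,4,0,8,2,3,2,1,0,5,2,0,0,2,5,0,1,2,5,0,0,2,3,0,3]
Step 20: delete lr at [5, 8, 9, 21, 30] -> counters=[0,0,0,0,7,3,0,2,1,3,0,8,2,3,2,1,0,5,2,0,0,1,5,0,1,2,5,0,0,2,2,0,3]
Step 21: insert wpx at [5, 11, 13, 14, 30] -> counters=[0,0,0,0,7,4,0,2,1,3,0,9,2,4,3,1,0,5,2,0,0,1,5,0,1,2,5,0,0,2,3,0,3]
Final counters=[0,0,0,0,7,4,0,2,1,3,0,9,2,4,3,1,0,5,2,0,0,1,5,0,1,2,5,0,0,2,3,0,3] -> counters[29]=2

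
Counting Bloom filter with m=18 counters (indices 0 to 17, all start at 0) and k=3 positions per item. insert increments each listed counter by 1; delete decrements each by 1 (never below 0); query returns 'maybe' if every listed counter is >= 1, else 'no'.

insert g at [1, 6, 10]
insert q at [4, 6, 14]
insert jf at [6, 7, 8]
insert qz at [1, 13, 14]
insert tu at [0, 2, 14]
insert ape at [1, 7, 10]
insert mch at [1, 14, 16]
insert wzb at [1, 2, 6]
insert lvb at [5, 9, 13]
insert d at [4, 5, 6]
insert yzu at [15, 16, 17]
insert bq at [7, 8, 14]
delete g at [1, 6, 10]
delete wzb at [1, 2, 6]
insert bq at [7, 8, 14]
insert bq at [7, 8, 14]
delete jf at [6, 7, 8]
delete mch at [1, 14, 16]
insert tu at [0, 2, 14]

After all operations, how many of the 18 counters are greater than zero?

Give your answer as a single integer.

Step 1: insert g at [1, 6, 10] -> counters=[0,1,0,0,0,0,1,0,0,0,1,0,0,0,0,0,0,0]
Step 2: insert q at [4, 6, 14] -> counters=[0,1,0,0,1,0,2,0,0,0,1,0,0,0,1,0,0,0]
Step 3: insert jf at [6, 7, 8] -> counters=[0,1,0,0,1,0,3,1,1,0,1,0,0,0,1,0,0,0]
Step 4: insert qz at [1, 13, 14] -> counters=[0,2,0,0,1,0,3,1,1,0,1,0,0,1,2,0,0,0]
Step 5: insert tu at [0, 2, 14] -> counters=[1,2,1,0,1,0,3,1,1,0,1,0,0,1,3,0,0,0]
Step 6: insert ape at [1, 7, 10] -> counters=[1,3,1,0,1,0,3,2,1,0,2,0,0,1,3,0,0,0]
Step 7: insert mch at [1, 14, 16] -> counters=[1,4,1,0,1,0,3,2,1,0,2,0,0,1,4,0,1,0]
Step 8: insert wzb at [1, 2, 6] -> counters=[1,5,2,0,1,0,4,2,1,0,2,0,0,1,4,0,1,0]
Step 9: insert lvb at [5, 9, 13] -> counters=[1,5,2,0,1,1,4,2,1,1,2,0,0,2,4,0,1,0]
Step 10: insert d at [4, 5, 6] -> counters=[1,5,2,0,2,2,5,2,1,1,2,0,0,2,4,0,1,0]
Step 11: insert yzu at [15, 16, 17] -> counters=[1,5,2,0,2,2,5,2,1,1,2,0,0,2,4,1,2,1]
Step 12: insert bq at [7, 8, 14] -> counters=[1,5,2,0,2,2,5,3,2,1,2,0,0,2,5,1,2,1]
Step 13: delete g at [1, 6, 10] -> counters=[1,4,2,0,2,2,4,3,2,1,1,0,0,2,5,1,2,1]
Step 14: delete wzb at [1, 2, 6] -> counters=[1,3,1,0,2,2,3,3,2,1,1,0,0,2,5,1,2,1]
Step 15: insert bq at [7, 8, 14] -> counters=[1,3,1,0,2,2,3,4,3,1,1,0,0,2,6,1,2,1]
Step 16: insert bq at [7, 8, 14] -> counters=[1,3,1,0,2,2,3,5,4,1,1,0,0,2,7,1,2,1]
Step 17: delete jf at [6, 7, 8] -> counters=[1,3,1,0,2,2,2,4,3,1,1,0,0,2,7,1,2,1]
Step 18: delete mch at [1, 14, 16] -> counters=[1,2,1,0,2,2,2,4,3,1,1,0,0,2,6,1,1,1]
Step 19: insert tu at [0, 2, 14] -> counters=[2,2,2,0,2,2,2,4,3,1,1,0,0,2,7,1,1,1]
Final counters=[2,2,2,0,2,2,2,4,3,1,1,0,0,2,7,1,1,1] -> 15 nonzero

Answer: 15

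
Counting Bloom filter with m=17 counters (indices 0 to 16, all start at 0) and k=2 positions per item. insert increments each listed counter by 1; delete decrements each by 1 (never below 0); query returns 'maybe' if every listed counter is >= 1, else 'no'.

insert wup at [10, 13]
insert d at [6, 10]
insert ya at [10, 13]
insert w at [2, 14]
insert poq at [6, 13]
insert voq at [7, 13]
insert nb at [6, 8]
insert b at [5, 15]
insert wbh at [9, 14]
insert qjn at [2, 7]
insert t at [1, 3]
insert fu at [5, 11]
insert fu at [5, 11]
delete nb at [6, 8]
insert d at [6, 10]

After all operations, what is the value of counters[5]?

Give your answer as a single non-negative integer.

Step 1: insert wup at [10, 13] -> counters=[0,0,0,0,0,0,0,0,0,0,1,0,0,1,0,0,0]
Step 2: insert d at [6, 10] -> counters=[0,0,0,0,0,0,1,0,0,0,2,0,0,1,0,0,0]
Step 3: insert ya at [10, 13] -> counters=[0,0,0,0,0,0,1,0,0,0,3,0,0,2,0,0,0]
Step 4: insert w at [2, 14] -> counters=[0,0,1,0,0,0,1,0,0,0,3,0,0,2,1,0,0]
Step 5: insert poq at [6, 13] -> counters=[0,0,1,0,0,0,2,0,0,0,3,0,0,3,1,0,0]
Step 6: insert voq at [7, 13] -> counters=[0,0,1,0,0,0,2,1,0,0,3,0,0,4,1,0,0]
Step 7: insert nb at [6, 8] -> counters=[0,0,1,0,0,0,3,1,1,0,3,0,0,4,1,0,0]
Step 8: insert b at [5, 15] -> counters=[0,0,1,0,0,1,3,1,1,0,3,0,0,4,1,1,0]
Step 9: insert wbh at [9, 14] -> counters=[0,0,1,0,0,1,3,1,1,1,3,0,0,4,2,1,0]
Step 10: insert qjn at [2, 7] -> counters=[0,0,2,0,0,1,3,2,1,1,3,0,0,4,2,1,0]
Step 11: insert t at [1, 3] -> counters=[0,1,2,1,0,1,3,2,1,1,3,0,0,4,2,1,0]
Step 12: insert fu at [5, 11] -> counters=[0,1,2,1,0,2,3,2,1,1,3,1,0,4,2,1,0]
Step 13: insert fu at [5, 11] -> counters=[0,1,2,1,0,3,3,2,1,1,3,2,0,4,2,1,0]
Step 14: delete nb at [6, 8] -> counters=[0,1,2,1,0,3,2,2,0,1,3,2,0,4,2,1,0]
Step 15: insert d at [6, 10] -> counters=[0,1,2,1,0,3,3,2,0,1,4,2,0,4,2,1,0]
Final counters=[0,1,2,1,0,3,3,2,0,1,4,2,0,4,2,1,0] -> counters[5]=3

Answer: 3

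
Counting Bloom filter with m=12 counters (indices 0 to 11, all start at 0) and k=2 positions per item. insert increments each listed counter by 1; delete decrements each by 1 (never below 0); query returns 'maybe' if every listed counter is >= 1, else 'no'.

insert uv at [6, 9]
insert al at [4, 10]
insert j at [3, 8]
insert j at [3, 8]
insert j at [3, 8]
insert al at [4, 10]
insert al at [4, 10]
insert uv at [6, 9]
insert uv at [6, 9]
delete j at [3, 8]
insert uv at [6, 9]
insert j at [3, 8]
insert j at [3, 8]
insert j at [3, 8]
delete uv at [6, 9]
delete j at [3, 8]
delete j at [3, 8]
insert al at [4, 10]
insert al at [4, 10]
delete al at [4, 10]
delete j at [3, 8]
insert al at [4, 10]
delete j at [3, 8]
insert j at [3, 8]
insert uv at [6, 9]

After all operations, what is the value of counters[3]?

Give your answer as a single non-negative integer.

Answer: 2

Derivation:
Step 1: insert uv at [6, 9] -> counters=[0,0,0,0,0,0,1,0,0,1,0,0]
Step 2: insert al at [4, 10] -> counters=[0,0,0,0,1,0,1,0,0,1,1,0]
Step 3: insert j at [3, 8] -> counters=[0,0,0,1,1,0,1,0,1,1,1,0]
Step 4: insert j at [3, 8] -> counters=[0,0,0,2,1,0,1,0,2,1,1,0]
Step 5: insert j at [3, 8] -> counters=[0,0,0,3,1,0,1,0,3,1,1,0]
Step 6: insert al at [4, 10] -> counters=[0,0,0,3,2,0,1,0,3,1,2,0]
Step 7: insert al at [4, 10] -> counters=[0,0,0,3,3,0,1,0,3,1,3,0]
Step 8: insert uv at [6, 9] -> counters=[0,0,0,3,3,0,2,0,3,2,3,0]
Step 9: insert uv at [6, 9] -> counters=[0,0,0,3,3,0,3,0,3,3,3,0]
Step 10: delete j at [3, 8] -> counters=[0,0,0,2,3,0,3,0,2,3,3,0]
Step 11: insert uv at [6, 9] -> counters=[0,0,0,2,3,0,4,0,2,4,3,0]
Step 12: insert j at [3, 8] -> counters=[0,0,0,3,3,0,4,0,3,4,3,0]
Step 13: insert j at [3, 8] -> counters=[0,0,0,4,3,0,4,0,4,4,3,0]
Step 14: insert j at [3, 8] -> counters=[0,0,0,5,3,0,4,0,5,4,3,0]
Step 15: delete uv at [6, 9] -> counters=[0,0,0,5,3,0,3,0,5,3,3,0]
Step 16: delete j at [3, 8] -> counters=[0,0,0,4,3,0,3,0,4,3,3,0]
Step 17: delete j at [3, 8] -> counters=[0,0,0,3,3,0,3,0,3,3,3,0]
Step 18: insert al at [4, 10] -> counters=[0,0,0,3,4,0,3,0,3,3,4,0]
Step 19: insert al at [4, 10] -> counters=[0,0,0,3,5,0,3,0,3,3,5,0]
Step 20: delete al at [4, 10] -> counters=[0,0,0,3,4,0,3,0,3,3,4,0]
Step 21: delete j at [3, 8] -> counters=[0,0,0,2,4,0,3,0,2,3,4,0]
Step 22: insert al at [4, 10] -> counters=[0,0,0,2,5,0,3,0,2,3,5,0]
Step 23: delete j at [3, 8] -> counters=[0,0,0,1,5,0,3,0,1,3,5,0]
Step 24: insert j at [3, 8] -> counters=[0,0,0,2,5,0,3,0,2,3,5,0]
Step 25: insert uv at [6, 9] -> counters=[0,0,0,2,5,0,4,0,2,4,5,0]
Final counters=[0,0,0,2,5,0,4,0,2,4,5,0] -> counters[3]=2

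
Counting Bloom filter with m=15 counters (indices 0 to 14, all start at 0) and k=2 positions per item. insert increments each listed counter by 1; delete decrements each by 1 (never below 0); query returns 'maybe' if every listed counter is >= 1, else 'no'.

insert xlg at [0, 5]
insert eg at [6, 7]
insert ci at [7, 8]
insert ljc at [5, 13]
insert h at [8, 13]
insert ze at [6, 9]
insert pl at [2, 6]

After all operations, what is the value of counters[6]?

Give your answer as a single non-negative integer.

Answer: 3

Derivation:
Step 1: insert xlg at [0, 5] -> counters=[1,0,0,0,0,1,0,0,0,0,0,0,0,0,0]
Step 2: insert eg at [6, 7] -> counters=[1,0,0,0,0,1,1,1,0,0,0,0,0,0,0]
Step 3: insert ci at [7, 8] -> counters=[1,0,0,0,0,1,1,2,1,0,0,0,0,0,0]
Step 4: insert ljc at [5, 13] -> counters=[1,0,0,0,0,2,1,2,1,0,0,0,0,1,0]
Step 5: insert h at [8, 13] -> counters=[1,0,0,0,0,2,1,2,2,0,0,0,0,2,0]
Step 6: insert ze at [6, 9] -> counters=[1,0,0,0,0,2,2,2,2,1,0,0,0,2,0]
Step 7: insert pl at [2, 6] -> counters=[1,0,1,0,0,2,3,2,2,1,0,0,0,2,0]
Final counters=[1,0,1,0,0,2,3,2,2,1,0,0,0,2,0] -> counters[6]=3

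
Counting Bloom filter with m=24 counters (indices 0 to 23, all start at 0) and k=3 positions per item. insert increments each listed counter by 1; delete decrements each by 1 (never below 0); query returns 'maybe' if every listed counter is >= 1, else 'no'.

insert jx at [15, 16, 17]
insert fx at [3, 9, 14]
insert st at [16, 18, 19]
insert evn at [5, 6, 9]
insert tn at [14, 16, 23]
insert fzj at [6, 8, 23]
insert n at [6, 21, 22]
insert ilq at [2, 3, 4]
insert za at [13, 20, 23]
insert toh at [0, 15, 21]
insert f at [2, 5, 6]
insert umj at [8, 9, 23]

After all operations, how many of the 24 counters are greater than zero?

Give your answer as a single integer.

Step 1: insert jx at [15, 16, 17] -> counters=[0,0,0,0,0,0,0,0,0,0,0,0,0,0,0,1,1,1,0,0,0,0,0,0]
Step 2: insert fx at [3, 9, 14] -> counters=[0,0,0,1,0,0,0,0,0,1,0,0,0,0,1,1,1,1,0,0,0,0,0,0]
Step 3: insert st at [16, 18, 19] -> counters=[0,0,0,1,0,0,0,0,0,1,0,0,0,0,1,1,2,1,1,1,0,0,0,0]
Step 4: insert evn at [5, 6, 9] -> counters=[0,0,0,1,0,1,1,0,0,2,0,0,0,0,1,1,2,1,1,1,0,0,0,0]
Step 5: insert tn at [14, 16, 23] -> counters=[0,0,0,1,0,1,1,0,0,2,0,0,0,0,2,1,3,1,1,1,0,0,0,1]
Step 6: insert fzj at [6, 8, 23] -> counters=[0,0,0,1,0,1,2,0,1,2,0,0,0,0,2,1,3,1,1,1,0,0,0,2]
Step 7: insert n at [6, 21, 22] -> counters=[0,0,0,1,0,1,3,0,1,2,0,0,0,0,2,1,3,1,1,1,0,1,1,2]
Step 8: insert ilq at [2, 3, 4] -> counters=[0,0,1,2,1,1,3,0,1,2,0,0,0,0,2,1,3,1,1,1,0,1,1,2]
Step 9: insert za at [13, 20, 23] -> counters=[0,0,1,2,1,1,3,0,1,2,0,0,0,1,2,1,3,1,1,1,1,1,1,3]
Step 10: insert toh at [0, 15, 21] -> counters=[1,0,1,2,1,1,3,0,1,2,0,0,0,1,2,2,3,1,1,1,1,2,1,3]
Step 11: insert f at [2, 5, 6] -> counters=[1,0,2,2,1,2,4,0,1,2,0,0,0,1,2,2,3,1,1,1,1,2,1,3]
Step 12: insert umj at [8, 9, 23] -> counters=[1,0,2,2,1,2,4,0,2,3,0,0,0,1,2,2,3,1,1,1,1,2,1,4]
Final counters=[1,0,2,2,1,2,4,0,2,3,0,0,0,1,2,2,3,1,1,1,1,2,1,4] -> 19 nonzero

Answer: 19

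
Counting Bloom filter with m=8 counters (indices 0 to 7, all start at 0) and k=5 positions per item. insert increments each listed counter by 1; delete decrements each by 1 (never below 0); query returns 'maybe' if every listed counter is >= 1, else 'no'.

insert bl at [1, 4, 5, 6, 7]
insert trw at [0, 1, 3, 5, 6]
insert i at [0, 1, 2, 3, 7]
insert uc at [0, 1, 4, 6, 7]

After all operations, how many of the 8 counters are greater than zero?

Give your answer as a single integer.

Answer: 8

Derivation:
Step 1: insert bl at [1, 4, 5, 6, 7] -> counters=[0,1,0,0,1,1,1,1]
Step 2: insert trw at [0, 1, 3, 5, 6] -> counters=[1,2,0,1,1,2,2,1]
Step 3: insert i at [0, 1, 2, 3, 7] -> counters=[2,3,1,2,1,2,2,2]
Step 4: insert uc at [0, 1, 4, 6, 7] -> counters=[3,4,1,2,2,2,3,3]
Final counters=[3,4,1,2,2,2,3,3] -> 8 nonzero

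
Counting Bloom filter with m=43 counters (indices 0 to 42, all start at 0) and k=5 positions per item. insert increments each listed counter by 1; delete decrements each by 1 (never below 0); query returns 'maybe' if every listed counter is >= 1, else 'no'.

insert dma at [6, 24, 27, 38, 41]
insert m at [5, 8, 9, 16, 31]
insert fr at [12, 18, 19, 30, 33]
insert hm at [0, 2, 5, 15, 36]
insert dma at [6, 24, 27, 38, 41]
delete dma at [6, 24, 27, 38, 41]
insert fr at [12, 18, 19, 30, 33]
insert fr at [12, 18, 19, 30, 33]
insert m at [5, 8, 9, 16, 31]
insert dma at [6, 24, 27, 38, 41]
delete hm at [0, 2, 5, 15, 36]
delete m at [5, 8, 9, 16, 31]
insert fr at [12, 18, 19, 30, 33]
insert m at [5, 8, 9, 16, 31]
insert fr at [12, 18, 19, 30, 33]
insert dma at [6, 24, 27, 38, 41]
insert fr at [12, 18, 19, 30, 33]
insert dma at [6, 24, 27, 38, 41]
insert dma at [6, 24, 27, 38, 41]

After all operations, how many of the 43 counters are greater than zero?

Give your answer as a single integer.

Answer: 15

Derivation:
Step 1: insert dma at [6, 24, 27, 38, 41] -> counters=[0,0,0,0,0,0,1,0,0,0,0,0,0,0,0,0,0,0,0,0,0,0,0,0,1,0,0,1,0,0,0,0,0,0,0,0,0,0,1,0,0,1,0]
Step 2: insert m at [5, 8, 9, 16, 31] -> counters=[0,0,0,0,0,1,1,0,1,1,0,0,0,0,0,0,1,0,0,0,0,0,0,0,1,0,0,1,0,0,0,1,0,0,0,0,0,0,1,0,0,1,0]
Step 3: insert fr at [12, 18, 19, 30, 33] -> counters=[0,0,0,0,0,1,1,0,1,1,0,0,1,0,0,0,1,0,1,1,0,0,0,0,1,0,0,1,0,0,1,1,0,1,0,0,0,0,1,0,0,1,0]
Step 4: insert hm at [0, 2, 5, 15, 36] -> counters=[1,0,1,0,0,2,1,0,1,1,0,0,1,0,0,1,1,0,1,1,0,0,0,0,1,0,0,1,0,0,1,1,0,1,0,0,1,0,1,0,0,1,0]
Step 5: insert dma at [6, 24, 27, 38, 41] -> counters=[1,0,1,0,0,2,2,0,1,1,0,0,1,0,0,1,1,0,1,1,0,0,0,0,2,0,0,2,0,0,1,1,0,1,0,0,1,0,2,0,0,2,0]
Step 6: delete dma at [6, 24, 27, 38, 41] -> counters=[1,0,1,0,0,2,1,0,1,1,0,0,1,0,0,1,1,0,1,1,0,0,0,0,1,0,0,1,0,0,1,1,0,1,0,0,1,0,1,0,0,1,0]
Step 7: insert fr at [12, 18, 19, 30, 33] -> counters=[1,0,1,0,0,2,1,0,1,1,0,0,2,0,0,1,1,0,2,2,0,0,0,0,1,0,0,1,0,0,2,1,0,2,0,0,1,0,1,0,0,1,0]
Step 8: insert fr at [12, 18, 19, 30, 33] -> counters=[1,0,1,0,0,2,1,0,1,1,0,0,3,0,0,1,1,0,3,3,0,0,0,0,1,0,0,1,0,0,3,1,0,3,0,0,1,0,1,0,0,1,0]
Step 9: insert m at [5, 8, 9, 16, 31] -> counters=[1,0,1,0,0,3,1,0,2,2,0,0,3,0,0,1,2,0,3,3,0,0,0,0,1,0,0,1,0,0,3,2,0,3,0,0,1,0,1,0,0,1,0]
Step 10: insert dma at [6, 24, 27, 38, 41] -> counters=[1,0,1,0,0,3,2,0,2,2,0,0,3,0,0,1,2,0,3,3,0,0,0,0,2,0,0,2,0,0,3,2,0,3,0,0,1,0,2,0,0,2,0]
Step 11: delete hm at [0, 2, 5, 15, 36] -> counters=[0,0,0,0,0,2,2,0,2,2,0,0,3,0,0,0,2,0,3,3,0,0,0,0,2,0,0,2,0,0,3,2,0,3,0,0,0,0,2,0,0,2,0]
Step 12: delete m at [5, 8, 9, 16, 31] -> counters=[0,0,0,0,0,1,2,0,1,1,0,0,3,0,0,0,1,0,3,3,0,0,0,0,2,0,0,2,0,0,3,1,0,3,0,0,0,0,2,0,0,2,0]
Step 13: insert fr at [12, 18, 19, 30, 33] -> counters=[0,0,0,0,0,1,2,0,1,1,0,0,4,0,0,0,1,0,4,4,0,0,0,0,2,0,0,2,0,0,4,1,0,4,0,0,0,0,2,0,0,2,0]
Step 14: insert m at [5, 8, 9, 16, 31] -> counters=[0,0,0,0,0,2,2,0,2,2,0,0,4,0,0,0,2,0,4,4,0,0,0,0,2,0,0,2,0,0,4,2,0,4,0,0,0,0,2,0,0,2,0]
Step 15: insert fr at [12, 18, 19, 30, 33] -> counters=[0,0,0,0,0,2,2,0,2,2,0,0,5,0,0,0,2,0,5,5,0,0,0,0,2,0,0,2,0,0,5,2,0,5,0,0,0,0,2,0,0,2,0]
Step 16: insert dma at [6, 24, 27, 38, 41] -> counters=[0,0,0,0,0,2,3,0,2,2,0,0,5,0,0,0,2,0,5,5,0,0,0,0,3,0,0,3,0,0,5,2,0,5,0,0,0,0,3,0,0,3,0]
Step 17: insert fr at [12, 18, 19, 30, 33] -> counters=[0,0,0,0,0,2,3,0,2,2,0,0,6,0,0,0,2,0,6,6,0,0,0,0,3,0,0,3,0,0,6,2,0,6,0,0,0,0,3,0,0,3,0]
Step 18: insert dma at [6, 24, 27, 38, 41] -> counters=[0,0,0,0,0,2,4,0,2,2,0,0,6,0,0,0,2,0,6,6,0,0,0,0,4,0,0,4,0,0,6,2,0,6,0,0,0,0,4,0,0,4,0]
Step 19: insert dma at [6, 24, 27, 38, 41] -> counters=[0,0,0,0,0,2,5,0,2,2,0,0,6,0,0,0,2,0,6,6,0,0,0,0,5,0,0,5,0,0,6,2,0,6,0,0,0,0,5,0,0,5,0]
Final counters=[0,0,0,0,0,2,5,0,2,2,0,0,6,0,0,0,2,0,6,6,0,0,0,0,5,0,0,5,0,0,6,2,0,6,0,0,0,0,5,0,0,5,0] -> 15 nonzero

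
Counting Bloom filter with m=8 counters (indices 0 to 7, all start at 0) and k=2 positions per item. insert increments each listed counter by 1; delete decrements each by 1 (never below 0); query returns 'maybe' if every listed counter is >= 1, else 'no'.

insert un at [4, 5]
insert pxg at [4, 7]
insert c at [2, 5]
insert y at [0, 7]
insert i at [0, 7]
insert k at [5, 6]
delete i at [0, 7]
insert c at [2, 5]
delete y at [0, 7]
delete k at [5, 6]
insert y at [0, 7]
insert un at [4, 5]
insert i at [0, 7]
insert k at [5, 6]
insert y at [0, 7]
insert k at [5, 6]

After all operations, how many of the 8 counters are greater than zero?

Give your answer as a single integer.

Step 1: insert un at [4, 5] -> counters=[0,0,0,0,1,1,0,0]
Step 2: insert pxg at [4, 7] -> counters=[0,0,0,0,2,1,0,1]
Step 3: insert c at [2, 5] -> counters=[0,0,1,0,2,2,0,1]
Step 4: insert y at [0, 7] -> counters=[1,0,1,0,2,2,0,2]
Step 5: insert i at [0, 7] -> counters=[2,0,1,0,2,2,0,3]
Step 6: insert k at [5, 6] -> counters=[2,0,1,0,2,3,1,3]
Step 7: delete i at [0, 7] -> counters=[1,0,1,0,2,3,1,2]
Step 8: insert c at [2, 5] -> counters=[1,0,2,0,2,4,1,2]
Step 9: delete y at [0, 7] -> counters=[0,0,2,0,2,4,1,1]
Step 10: delete k at [5, 6] -> counters=[0,0,2,0,2,3,0,1]
Step 11: insert y at [0, 7] -> counters=[1,0,2,0,2,3,0,2]
Step 12: insert un at [4, 5] -> counters=[1,0,2,0,3,4,0,2]
Step 13: insert i at [0, 7] -> counters=[2,0,2,0,3,4,0,3]
Step 14: insert k at [5, 6] -> counters=[2,0,2,0,3,5,1,3]
Step 15: insert y at [0, 7] -> counters=[3,0,2,0,3,5,1,4]
Step 16: insert k at [5, 6] -> counters=[3,0,2,0,3,6,2,4]
Final counters=[3,0,2,0,3,6,2,4] -> 6 nonzero

Answer: 6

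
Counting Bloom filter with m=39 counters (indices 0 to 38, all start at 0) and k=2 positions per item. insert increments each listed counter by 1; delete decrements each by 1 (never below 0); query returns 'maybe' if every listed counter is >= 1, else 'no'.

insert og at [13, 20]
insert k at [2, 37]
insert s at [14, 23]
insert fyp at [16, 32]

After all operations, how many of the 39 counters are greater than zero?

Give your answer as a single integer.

Answer: 8

Derivation:
Step 1: insert og at [13, 20] -> counters=[0,0,0,0,0,0,0,0,0,0,0,0,0,1,0,0,0,0,0,0,1,0,0,0,0,0,0,0,0,0,0,0,0,0,0,0,0,0,0]
Step 2: insert k at [2, 37] -> counters=[0,0,1,0,0,0,0,0,0,0,0,0,0,1,0,0,0,0,0,0,1,0,0,0,0,0,0,0,0,0,0,0,0,0,0,0,0,1,0]
Step 3: insert s at [14, 23] -> counters=[0,0,1,0,0,0,0,0,0,0,0,0,0,1,1,0,0,0,0,0,1,0,0,1,0,0,0,0,0,0,0,0,0,0,0,0,0,1,0]
Step 4: insert fyp at [16, 32] -> counters=[0,0,1,0,0,0,0,0,0,0,0,0,0,1,1,0,1,0,0,0,1,0,0,1,0,0,0,0,0,0,0,0,1,0,0,0,0,1,0]
Final counters=[0,0,1,0,0,0,0,0,0,0,0,0,0,1,1,0,1,0,0,0,1,0,0,1,0,0,0,0,0,0,0,0,1,0,0,0,0,1,0] -> 8 nonzero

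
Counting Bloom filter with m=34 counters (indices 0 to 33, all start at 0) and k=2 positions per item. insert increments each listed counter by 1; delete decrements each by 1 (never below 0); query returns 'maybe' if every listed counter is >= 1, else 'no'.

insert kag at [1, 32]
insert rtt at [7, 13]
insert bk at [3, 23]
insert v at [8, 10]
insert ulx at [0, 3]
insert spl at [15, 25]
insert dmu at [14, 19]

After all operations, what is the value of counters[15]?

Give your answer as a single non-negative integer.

Step 1: insert kag at [1, 32] -> counters=[0,1,0,0,0,0,0,0,0,0,0,0,0,0,0,0,0,0,0,0,0,0,0,0,0,0,0,0,0,0,0,0,1,0]
Step 2: insert rtt at [7, 13] -> counters=[0,1,0,0,0,0,0,1,0,0,0,0,0,1,0,0,0,0,0,0,0,0,0,0,0,0,0,0,0,0,0,0,1,0]
Step 3: insert bk at [3, 23] -> counters=[0,1,0,1,0,0,0,1,0,0,0,0,0,1,0,0,0,0,0,0,0,0,0,1,0,0,0,0,0,0,0,0,1,0]
Step 4: insert v at [8, 10] -> counters=[0,1,0,1,0,0,0,1,1,0,1,0,0,1,0,0,0,0,0,0,0,0,0,1,0,0,0,0,0,0,0,0,1,0]
Step 5: insert ulx at [0, 3] -> counters=[1,1,0,2,0,0,0,1,1,0,1,0,0,1,0,0,0,0,0,0,0,0,0,1,0,0,0,0,0,0,0,0,1,0]
Step 6: insert spl at [15, 25] -> counters=[1,1,0,2,0,0,0,1,1,0,1,0,0,1,0,1,0,0,0,0,0,0,0,1,0,1,0,0,0,0,0,0,1,0]
Step 7: insert dmu at [14, 19] -> counters=[1,1,0,2,0,0,0,1,1,0,1,0,0,1,1,1,0,0,0,1,0,0,0,1,0,1,0,0,0,0,0,0,1,0]
Final counters=[1,1,0,2,0,0,0,1,1,0,1,0,0,1,1,1,0,0,0,1,0,0,0,1,0,1,0,0,0,0,0,0,1,0] -> counters[15]=1

Answer: 1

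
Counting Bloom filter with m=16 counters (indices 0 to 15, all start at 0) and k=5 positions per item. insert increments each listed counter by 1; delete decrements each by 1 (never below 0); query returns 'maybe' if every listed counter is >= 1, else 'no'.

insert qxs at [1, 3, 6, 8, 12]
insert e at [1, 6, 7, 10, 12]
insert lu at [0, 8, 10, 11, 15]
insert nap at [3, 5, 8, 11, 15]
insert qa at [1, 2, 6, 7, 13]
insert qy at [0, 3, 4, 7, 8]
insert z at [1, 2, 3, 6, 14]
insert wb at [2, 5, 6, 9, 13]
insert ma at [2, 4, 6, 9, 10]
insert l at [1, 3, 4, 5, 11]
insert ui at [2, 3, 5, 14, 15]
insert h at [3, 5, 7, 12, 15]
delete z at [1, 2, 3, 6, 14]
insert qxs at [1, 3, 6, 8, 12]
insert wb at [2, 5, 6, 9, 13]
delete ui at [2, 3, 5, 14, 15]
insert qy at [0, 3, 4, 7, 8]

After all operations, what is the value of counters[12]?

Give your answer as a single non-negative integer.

Step 1: insert qxs at [1, 3, 6, 8, 12] -> counters=[0,1,0,1,0,0,1,0,1,0,0,0,1,0,0,0]
Step 2: insert e at [1, 6, 7, 10, 12] -> counters=[0,2,0,1,0,0,2,1,1,0,1,0,2,0,0,0]
Step 3: insert lu at [0, 8, 10, 11, 15] -> counters=[1,2,0,1,0,0,2,1,2,0,2,1,2,0,0,1]
Step 4: insert nap at [3, 5, 8, 11, 15] -> counters=[1,2,0,2,0,1,2,1,3,0,2,2,2,0,0,2]
Step 5: insert qa at [1, 2, 6, 7, 13] -> counters=[1,3,1,2,0,1,3,2,3,0,2,2,2,1,0,2]
Step 6: insert qy at [0, 3, 4, 7, 8] -> counters=[2,3,1,3,1,1,3,3,4,0,2,2,2,1,0,2]
Step 7: insert z at [1, 2, 3, 6, 14] -> counters=[2,4,2,4,1,1,4,3,4,0,2,2,2,1,1,2]
Step 8: insert wb at [2, 5, 6, 9, 13] -> counters=[2,4,3,4,1,2,5,3,4,1,2,2,2,2,1,2]
Step 9: insert ma at [2, 4, 6, 9, 10] -> counters=[2,4,4,4,2,2,6,3,4,2,3,2,2,2,1,2]
Step 10: insert l at [1, 3, 4, 5, 11] -> counters=[2,5,4,5,3,3,6,3,4,2,3,3,2,2,1,2]
Step 11: insert ui at [2, 3, 5, 14, 15] -> counters=[2,5,5,6,3,4,6,3,4,2,3,3,2,2,2,3]
Step 12: insert h at [3, 5, 7, 12, 15] -> counters=[2,5,5,7,3,5,6,4,4,2,3,3,3,2,2,4]
Step 13: delete z at [1, 2, 3, 6, 14] -> counters=[2,4,4,6,3,5,5,4,4,2,3,3,3,2,1,4]
Step 14: insert qxs at [1, 3, 6, 8, 12] -> counters=[2,5,4,7,3,5,6,4,5,2,3,3,4,2,1,4]
Step 15: insert wb at [2, 5, 6, 9, 13] -> counters=[2,5,5,7,3,6,7,4,5,3,3,3,4,3,1,4]
Step 16: delete ui at [2, 3, 5, 14, 15] -> counters=[2,5,4,6,3,5,7,4,5,3,3,3,4,3,0,3]
Step 17: insert qy at [0, 3, 4, 7, 8] -> counters=[3,5,4,7,4,5,7,5,6,3,3,3,4,3,0,3]
Final counters=[3,5,4,7,4,5,7,5,6,3,3,3,4,3,0,3] -> counters[12]=4

Answer: 4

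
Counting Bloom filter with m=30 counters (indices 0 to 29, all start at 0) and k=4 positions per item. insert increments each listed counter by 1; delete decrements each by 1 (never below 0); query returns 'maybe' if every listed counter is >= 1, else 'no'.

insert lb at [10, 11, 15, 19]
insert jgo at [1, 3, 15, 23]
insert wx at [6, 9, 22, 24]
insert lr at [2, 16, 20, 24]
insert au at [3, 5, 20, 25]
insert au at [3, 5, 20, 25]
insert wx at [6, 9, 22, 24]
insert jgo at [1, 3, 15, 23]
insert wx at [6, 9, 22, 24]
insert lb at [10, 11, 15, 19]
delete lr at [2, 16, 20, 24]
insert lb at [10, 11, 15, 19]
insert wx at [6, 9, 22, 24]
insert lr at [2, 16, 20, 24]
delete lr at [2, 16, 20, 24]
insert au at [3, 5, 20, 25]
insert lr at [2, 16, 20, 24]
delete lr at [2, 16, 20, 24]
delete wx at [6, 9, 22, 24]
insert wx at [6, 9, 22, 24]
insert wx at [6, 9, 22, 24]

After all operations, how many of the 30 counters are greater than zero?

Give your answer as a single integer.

Answer: 14

Derivation:
Step 1: insert lb at [10, 11, 15, 19] -> counters=[0,0,0,0,0,0,0,0,0,0,1,1,0,0,0,1,0,0,0,1,0,0,0,0,0,0,0,0,0,0]
Step 2: insert jgo at [1, 3, 15, 23] -> counters=[0,1,0,1,0,0,0,0,0,0,1,1,0,0,0,2,0,0,0,1,0,0,0,1,0,0,0,0,0,0]
Step 3: insert wx at [6, 9, 22, 24] -> counters=[0,1,0,1,0,0,1,0,0,1,1,1,0,0,0,2,0,0,0,1,0,0,1,1,1,0,0,0,0,0]
Step 4: insert lr at [2, 16, 20, 24] -> counters=[0,1,1,1,0,0,1,0,0,1,1,1,0,0,0,2,1,0,0,1,1,0,1,1,2,0,0,0,0,0]
Step 5: insert au at [3, 5, 20, 25] -> counters=[0,1,1,2,0,1,1,0,0,1,1,1,0,0,0,2,1,0,0,1,2,0,1,1,2,1,0,0,0,0]
Step 6: insert au at [3, 5, 20, 25] -> counters=[0,1,1,3,0,2,1,0,0,1,1,1,0,0,0,2,1,0,0,1,3,0,1,1,2,2,0,0,0,0]
Step 7: insert wx at [6, 9, 22, 24] -> counters=[0,1,1,3,0,2,2,0,0,2,1,1,0,0,0,2,1,0,0,1,3,0,2,1,3,2,0,0,0,0]
Step 8: insert jgo at [1, 3, 15, 23] -> counters=[0,2,1,4,0,2,2,0,0,2,1,1,0,0,0,3,1,0,0,1,3,0,2,2,3,2,0,0,0,0]
Step 9: insert wx at [6, 9, 22, 24] -> counters=[0,2,1,4,0,2,3,0,0,3,1,1,0,0,0,3,1,0,0,1,3,0,3,2,4,2,0,0,0,0]
Step 10: insert lb at [10, 11, 15, 19] -> counters=[0,2,1,4,0,2,3,0,0,3,2,2,0,0,0,4,1,0,0,2,3,0,3,2,4,2,0,0,0,0]
Step 11: delete lr at [2, 16, 20, 24] -> counters=[0,2,0,4,0,2,3,0,0,3,2,2,0,0,0,4,0,0,0,2,2,0,3,2,3,2,0,0,0,0]
Step 12: insert lb at [10, 11, 15, 19] -> counters=[0,2,0,4,0,2,3,0,0,3,3,3,0,0,0,5,0,0,0,3,2,0,3,2,3,2,0,0,0,0]
Step 13: insert wx at [6, 9, 22, 24] -> counters=[0,2,0,4,0,2,4,0,0,4,3,3,0,0,0,5,0,0,0,3,2,0,4,2,4,2,0,0,0,0]
Step 14: insert lr at [2, 16, 20, 24] -> counters=[0,2,1,4,0,2,4,0,0,4,3,3,0,0,0,5,1,0,0,3,3,0,4,2,5,2,0,0,0,0]
Step 15: delete lr at [2, 16, 20, 24] -> counters=[0,2,0,4,0,2,4,0,0,4,3,3,0,0,0,5,0,0,0,3,2,0,4,2,4,2,0,0,0,0]
Step 16: insert au at [3, 5, 20, 25] -> counters=[0,2,0,5,0,3,4,0,0,4,3,3,0,0,0,5,0,0,0,3,3,0,4,2,4,3,0,0,0,0]
Step 17: insert lr at [2, 16, 20, 24] -> counters=[0,2,1,5,0,3,4,0,0,4,3,3,0,0,0,5,1,0,0,3,4,0,4,2,5,3,0,0,0,0]
Step 18: delete lr at [2, 16, 20, 24] -> counters=[0,2,0,5,0,3,4,0,0,4,3,3,0,0,0,5,0,0,0,3,3,0,4,2,4,3,0,0,0,0]
Step 19: delete wx at [6, 9, 22, 24] -> counters=[0,2,0,5,0,3,3,0,0,3,3,3,0,0,0,5,0,0,0,3,3,0,3,2,3,3,0,0,0,0]
Step 20: insert wx at [6, 9, 22, 24] -> counters=[0,2,0,5,0,3,4,0,0,4,3,3,0,0,0,5,0,0,0,3,3,0,4,2,4,3,0,0,0,0]
Step 21: insert wx at [6, 9, 22, 24] -> counters=[0,2,0,5,0,3,5,0,0,5,3,3,0,0,0,5,0,0,0,3,3,0,5,2,5,3,0,0,0,0]
Final counters=[0,2,0,5,0,3,5,0,0,5,3,3,0,0,0,5,0,0,0,3,3,0,5,2,5,3,0,0,0,0] -> 14 nonzero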